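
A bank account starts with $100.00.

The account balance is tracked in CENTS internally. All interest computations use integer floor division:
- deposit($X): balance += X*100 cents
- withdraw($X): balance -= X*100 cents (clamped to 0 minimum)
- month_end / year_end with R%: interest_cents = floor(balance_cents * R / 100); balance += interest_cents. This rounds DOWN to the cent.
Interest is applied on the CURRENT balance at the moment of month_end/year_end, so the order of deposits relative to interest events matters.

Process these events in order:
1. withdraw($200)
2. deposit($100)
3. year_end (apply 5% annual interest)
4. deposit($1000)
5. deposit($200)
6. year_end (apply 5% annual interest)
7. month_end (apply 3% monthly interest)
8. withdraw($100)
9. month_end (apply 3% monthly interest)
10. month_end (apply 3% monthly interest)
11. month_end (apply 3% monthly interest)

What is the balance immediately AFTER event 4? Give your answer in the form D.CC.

After 1 (withdraw($200)): balance=$0.00 total_interest=$0.00
After 2 (deposit($100)): balance=$100.00 total_interest=$0.00
After 3 (year_end (apply 5% annual interest)): balance=$105.00 total_interest=$5.00
After 4 (deposit($1000)): balance=$1105.00 total_interest=$5.00

Answer: 1105.00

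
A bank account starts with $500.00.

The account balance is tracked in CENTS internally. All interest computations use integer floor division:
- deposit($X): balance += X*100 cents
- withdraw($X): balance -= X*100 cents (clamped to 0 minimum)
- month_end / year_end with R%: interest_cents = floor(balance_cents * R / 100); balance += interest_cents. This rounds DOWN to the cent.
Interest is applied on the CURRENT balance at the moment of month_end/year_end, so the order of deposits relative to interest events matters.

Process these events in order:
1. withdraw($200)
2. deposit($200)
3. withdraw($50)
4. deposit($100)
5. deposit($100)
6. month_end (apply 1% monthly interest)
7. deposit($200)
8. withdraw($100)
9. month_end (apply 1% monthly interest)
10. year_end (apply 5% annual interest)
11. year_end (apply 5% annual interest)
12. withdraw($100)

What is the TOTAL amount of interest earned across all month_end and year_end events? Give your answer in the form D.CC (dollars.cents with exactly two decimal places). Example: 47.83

After 1 (withdraw($200)): balance=$300.00 total_interest=$0.00
After 2 (deposit($200)): balance=$500.00 total_interest=$0.00
After 3 (withdraw($50)): balance=$450.00 total_interest=$0.00
After 4 (deposit($100)): balance=$550.00 total_interest=$0.00
After 5 (deposit($100)): balance=$650.00 total_interest=$0.00
After 6 (month_end (apply 1% monthly interest)): balance=$656.50 total_interest=$6.50
After 7 (deposit($200)): balance=$856.50 total_interest=$6.50
After 8 (withdraw($100)): balance=$756.50 total_interest=$6.50
After 9 (month_end (apply 1% monthly interest)): balance=$764.06 total_interest=$14.06
After 10 (year_end (apply 5% annual interest)): balance=$802.26 total_interest=$52.26
After 11 (year_end (apply 5% annual interest)): balance=$842.37 total_interest=$92.37
After 12 (withdraw($100)): balance=$742.37 total_interest=$92.37

Answer: 92.37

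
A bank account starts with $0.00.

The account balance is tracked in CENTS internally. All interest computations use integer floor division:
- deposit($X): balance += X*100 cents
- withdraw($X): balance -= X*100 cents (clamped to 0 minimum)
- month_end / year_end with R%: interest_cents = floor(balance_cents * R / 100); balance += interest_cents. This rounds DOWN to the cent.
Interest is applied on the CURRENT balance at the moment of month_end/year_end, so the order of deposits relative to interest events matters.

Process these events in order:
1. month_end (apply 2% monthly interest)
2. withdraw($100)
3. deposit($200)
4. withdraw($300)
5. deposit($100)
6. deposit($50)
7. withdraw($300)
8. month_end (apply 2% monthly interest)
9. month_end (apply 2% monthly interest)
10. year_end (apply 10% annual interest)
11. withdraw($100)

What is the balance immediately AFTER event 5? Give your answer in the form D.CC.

Answer: 100.00

Derivation:
After 1 (month_end (apply 2% monthly interest)): balance=$0.00 total_interest=$0.00
After 2 (withdraw($100)): balance=$0.00 total_interest=$0.00
After 3 (deposit($200)): balance=$200.00 total_interest=$0.00
After 4 (withdraw($300)): balance=$0.00 total_interest=$0.00
After 5 (deposit($100)): balance=$100.00 total_interest=$0.00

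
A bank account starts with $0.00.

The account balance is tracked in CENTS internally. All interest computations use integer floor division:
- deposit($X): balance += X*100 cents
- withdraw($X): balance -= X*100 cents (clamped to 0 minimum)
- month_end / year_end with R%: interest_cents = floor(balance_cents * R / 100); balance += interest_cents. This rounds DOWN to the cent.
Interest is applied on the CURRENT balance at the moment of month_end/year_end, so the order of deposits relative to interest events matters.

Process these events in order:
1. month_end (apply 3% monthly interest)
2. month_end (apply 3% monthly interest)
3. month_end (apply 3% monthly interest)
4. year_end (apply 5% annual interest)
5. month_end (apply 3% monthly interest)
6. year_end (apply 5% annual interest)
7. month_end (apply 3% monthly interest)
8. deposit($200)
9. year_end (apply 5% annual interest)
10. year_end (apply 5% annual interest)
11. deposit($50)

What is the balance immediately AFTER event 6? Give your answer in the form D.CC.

Answer: 0.00

Derivation:
After 1 (month_end (apply 3% monthly interest)): balance=$0.00 total_interest=$0.00
After 2 (month_end (apply 3% monthly interest)): balance=$0.00 total_interest=$0.00
After 3 (month_end (apply 3% monthly interest)): balance=$0.00 total_interest=$0.00
After 4 (year_end (apply 5% annual interest)): balance=$0.00 total_interest=$0.00
After 5 (month_end (apply 3% monthly interest)): balance=$0.00 total_interest=$0.00
After 6 (year_end (apply 5% annual interest)): balance=$0.00 total_interest=$0.00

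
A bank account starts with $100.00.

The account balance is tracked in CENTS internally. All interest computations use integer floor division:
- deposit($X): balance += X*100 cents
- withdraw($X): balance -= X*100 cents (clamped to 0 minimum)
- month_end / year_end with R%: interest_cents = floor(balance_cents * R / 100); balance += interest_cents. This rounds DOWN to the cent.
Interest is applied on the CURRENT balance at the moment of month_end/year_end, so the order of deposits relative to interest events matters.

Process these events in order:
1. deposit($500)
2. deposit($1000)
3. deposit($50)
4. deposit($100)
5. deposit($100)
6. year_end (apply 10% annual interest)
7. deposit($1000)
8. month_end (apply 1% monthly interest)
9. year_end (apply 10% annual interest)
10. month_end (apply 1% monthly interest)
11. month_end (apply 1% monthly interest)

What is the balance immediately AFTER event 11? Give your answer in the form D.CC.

Answer: 3439.64

Derivation:
After 1 (deposit($500)): balance=$600.00 total_interest=$0.00
After 2 (deposit($1000)): balance=$1600.00 total_interest=$0.00
After 3 (deposit($50)): balance=$1650.00 total_interest=$0.00
After 4 (deposit($100)): balance=$1750.00 total_interest=$0.00
After 5 (deposit($100)): balance=$1850.00 total_interest=$0.00
After 6 (year_end (apply 10% annual interest)): balance=$2035.00 total_interest=$185.00
After 7 (deposit($1000)): balance=$3035.00 total_interest=$185.00
After 8 (month_end (apply 1% monthly interest)): balance=$3065.35 total_interest=$215.35
After 9 (year_end (apply 10% annual interest)): balance=$3371.88 total_interest=$521.88
After 10 (month_end (apply 1% monthly interest)): balance=$3405.59 total_interest=$555.59
After 11 (month_end (apply 1% monthly interest)): balance=$3439.64 total_interest=$589.64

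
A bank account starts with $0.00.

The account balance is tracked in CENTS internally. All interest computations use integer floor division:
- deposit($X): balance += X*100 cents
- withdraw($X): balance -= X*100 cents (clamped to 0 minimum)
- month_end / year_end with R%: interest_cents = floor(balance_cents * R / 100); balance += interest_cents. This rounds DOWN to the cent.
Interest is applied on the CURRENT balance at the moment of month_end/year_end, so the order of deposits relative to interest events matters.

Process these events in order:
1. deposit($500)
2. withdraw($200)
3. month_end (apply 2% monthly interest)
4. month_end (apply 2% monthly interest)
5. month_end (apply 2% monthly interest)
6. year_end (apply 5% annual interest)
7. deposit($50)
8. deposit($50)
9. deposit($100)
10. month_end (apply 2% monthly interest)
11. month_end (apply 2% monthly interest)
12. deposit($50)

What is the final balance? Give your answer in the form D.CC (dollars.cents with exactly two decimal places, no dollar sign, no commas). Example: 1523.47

Answer: 605.84

Derivation:
After 1 (deposit($500)): balance=$500.00 total_interest=$0.00
After 2 (withdraw($200)): balance=$300.00 total_interest=$0.00
After 3 (month_end (apply 2% monthly interest)): balance=$306.00 total_interest=$6.00
After 4 (month_end (apply 2% monthly interest)): balance=$312.12 total_interest=$12.12
After 5 (month_end (apply 2% monthly interest)): balance=$318.36 total_interest=$18.36
After 6 (year_end (apply 5% annual interest)): balance=$334.27 total_interest=$34.27
After 7 (deposit($50)): balance=$384.27 total_interest=$34.27
After 8 (deposit($50)): balance=$434.27 total_interest=$34.27
After 9 (deposit($100)): balance=$534.27 total_interest=$34.27
After 10 (month_end (apply 2% monthly interest)): balance=$544.95 total_interest=$44.95
After 11 (month_end (apply 2% monthly interest)): balance=$555.84 total_interest=$55.84
After 12 (deposit($50)): balance=$605.84 total_interest=$55.84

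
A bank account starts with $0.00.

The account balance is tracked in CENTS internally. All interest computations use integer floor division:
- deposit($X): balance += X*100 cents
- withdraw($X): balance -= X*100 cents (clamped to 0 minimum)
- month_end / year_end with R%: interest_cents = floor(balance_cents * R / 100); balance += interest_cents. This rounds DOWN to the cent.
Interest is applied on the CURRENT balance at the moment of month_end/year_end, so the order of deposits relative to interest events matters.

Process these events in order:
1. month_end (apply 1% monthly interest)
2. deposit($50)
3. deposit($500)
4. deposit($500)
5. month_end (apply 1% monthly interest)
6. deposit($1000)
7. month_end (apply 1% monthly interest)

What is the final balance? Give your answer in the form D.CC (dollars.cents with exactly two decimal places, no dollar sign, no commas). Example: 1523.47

Answer: 2081.10

Derivation:
After 1 (month_end (apply 1% monthly interest)): balance=$0.00 total_interest=$0.00
After 2 (deposit($50)): balance=$50.00 total_interest=$0.00
After 3 (deposit($500)): balance=$550.00 total_interest=$0.00
After 4 (deposit($500)): balance=$1050.00 total_interest=$0.00
After 5 (month_end (apply 1% monthly interest)): balance=$1060.50 total_interest=$10.50
After 6 (deposit($1000)): balance=$2060.50 total_interest=$10.50
After 7 (month_end (apply 1% monthly interest)): balance=$2081.10 total_interest=$31.10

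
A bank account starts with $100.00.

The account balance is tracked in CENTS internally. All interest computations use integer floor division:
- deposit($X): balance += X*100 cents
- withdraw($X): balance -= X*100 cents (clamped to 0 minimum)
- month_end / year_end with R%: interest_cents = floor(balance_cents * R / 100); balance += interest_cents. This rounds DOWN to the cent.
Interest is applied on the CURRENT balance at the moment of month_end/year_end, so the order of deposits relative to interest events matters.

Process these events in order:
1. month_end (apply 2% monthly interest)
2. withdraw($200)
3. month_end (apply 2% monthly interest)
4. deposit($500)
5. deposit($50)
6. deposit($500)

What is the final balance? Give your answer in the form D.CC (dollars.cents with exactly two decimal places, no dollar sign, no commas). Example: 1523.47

After 1 (month_end (apply 2% monthly interest)): balance=$102.00 total_interest=$2.00
After 2 (withdraw($200)): balance=$0.00 total_interest=$2.00
After 3 (month_end (apply 2% monthly interest)): balance=$0.00 total_interest=$2.00
After 4 (deposit($500)): balance=$500.00 total_interest=$2.00
After 5 (deposit($50)): balance=$550.00 total_interest=$2.00
After 6 (deposit($500)): balance=$1050.00 total_interest=$2.00

Answer: 1050.00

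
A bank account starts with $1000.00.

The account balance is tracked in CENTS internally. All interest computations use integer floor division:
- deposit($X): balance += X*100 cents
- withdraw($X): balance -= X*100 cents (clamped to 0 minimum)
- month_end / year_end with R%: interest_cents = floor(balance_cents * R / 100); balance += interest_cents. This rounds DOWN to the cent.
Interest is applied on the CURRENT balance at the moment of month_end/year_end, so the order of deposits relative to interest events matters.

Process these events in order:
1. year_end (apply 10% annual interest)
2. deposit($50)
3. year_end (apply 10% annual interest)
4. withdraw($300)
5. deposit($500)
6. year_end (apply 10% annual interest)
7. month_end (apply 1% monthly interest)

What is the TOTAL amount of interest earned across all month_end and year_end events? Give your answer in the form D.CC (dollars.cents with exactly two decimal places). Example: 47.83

Answer: 377.61

Derivation:
After 1 (year_end (apply 10% annual interest)): balance=$1100.00 total_interest=$100.00
After 2 (deposit($50)): balance=$1150.00 total_interest=$100.00
After 3 (year_end (apply 10% annual interest)): balance=$1265.00 total_interest=$215.00
After 4 (withdraw($300)): balance=$965.00 total_interest=$215.00
After 5 (deposit($500)): balance=$1465.00 total_interest=$215.00
After 6 (year_end (apply 10% annual interest)): balance=$1611.50 total_interest=$361.50
After 7 (month_end (apply 1% monthly interest)): balance=$1627.61 total_interest=$377.61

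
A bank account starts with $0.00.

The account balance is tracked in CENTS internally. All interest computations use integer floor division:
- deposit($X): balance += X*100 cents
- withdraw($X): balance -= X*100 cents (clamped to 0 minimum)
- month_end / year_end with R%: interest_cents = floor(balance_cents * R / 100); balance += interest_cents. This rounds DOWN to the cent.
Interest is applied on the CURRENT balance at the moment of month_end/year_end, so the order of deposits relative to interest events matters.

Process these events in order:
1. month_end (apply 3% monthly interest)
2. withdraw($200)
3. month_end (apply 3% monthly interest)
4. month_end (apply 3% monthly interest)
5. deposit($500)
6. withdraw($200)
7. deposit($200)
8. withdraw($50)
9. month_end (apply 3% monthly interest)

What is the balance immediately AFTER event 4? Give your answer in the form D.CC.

Answer: 0.00

Derivation:
After 1 (month_end (apply 3% monthly interest)): balance=$0.00 total_interest=$0.00
After 2 (withdraw($200)): balance=$0.00 total_interest=$0.00
After 3 (month_end (apply 3% monthly interest)): balance=$0.00 total_interest=$0.00
After 4 (month_end (apply 3% monthly interest)): balance=$0.00 total_interest=$0.00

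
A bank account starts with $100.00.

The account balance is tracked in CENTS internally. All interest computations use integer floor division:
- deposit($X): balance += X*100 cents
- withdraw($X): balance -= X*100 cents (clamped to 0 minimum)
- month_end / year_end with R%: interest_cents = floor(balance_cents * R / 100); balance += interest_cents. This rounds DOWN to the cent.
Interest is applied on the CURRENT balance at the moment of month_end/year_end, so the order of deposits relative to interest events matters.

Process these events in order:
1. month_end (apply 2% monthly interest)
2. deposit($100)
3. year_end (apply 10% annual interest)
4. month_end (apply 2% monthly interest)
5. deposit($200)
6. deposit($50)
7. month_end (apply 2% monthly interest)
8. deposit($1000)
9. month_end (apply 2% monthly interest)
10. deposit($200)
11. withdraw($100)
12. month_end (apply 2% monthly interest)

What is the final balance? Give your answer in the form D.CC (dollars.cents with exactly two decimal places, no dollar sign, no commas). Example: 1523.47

After 1 (month_end (apply 2% monthly interest)): balance=$102.00 total_interest=$2.00
After 2 (deposit($100)): balance=$202.00 total_interest=$2.00
After 3 (year_end (apply 10% annual interest)): balance=$222.20 total_interest=$22.20
After 4 (month_end (apply 2% monthly interest)): balance=$226.64 total_interest=$26.64
After 5 (deposit($200)): balance=$426.64 total_interest=$26.64
After 6 (deposit($50)): balance=$476.64 total_interest=$26.64
After 7 (month_end (apply 2% monthly interest)): balance=$486.17 total_interest=$36.17
After 8 (deposit($1000)): balance=$1486.17 total_interest=$36.17
After 9 (month_end (apply 2% monthly interest)): balance=$1515.89 total_interest=$65.89
After 10 (deposit($200)): balance=$1715.89 total_interest=$65.89
After 11 (withdraw($100)): balance=$1615.89 total_interest=$65.89
After 12 (month_end (apply 2% monthly interest)): balance=$1648.20 total_interest=$98.20

Answer: 1648.20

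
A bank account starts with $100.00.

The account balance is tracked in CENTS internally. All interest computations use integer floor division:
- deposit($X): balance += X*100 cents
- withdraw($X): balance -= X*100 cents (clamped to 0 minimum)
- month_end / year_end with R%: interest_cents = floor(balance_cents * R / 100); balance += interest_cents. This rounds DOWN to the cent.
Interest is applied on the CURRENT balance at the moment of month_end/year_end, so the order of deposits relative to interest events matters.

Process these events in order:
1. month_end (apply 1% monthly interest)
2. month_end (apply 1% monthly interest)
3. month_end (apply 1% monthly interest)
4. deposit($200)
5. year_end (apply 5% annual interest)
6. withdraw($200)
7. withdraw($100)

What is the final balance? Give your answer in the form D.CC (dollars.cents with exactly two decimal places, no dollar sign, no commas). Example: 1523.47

Answer: 18.18

Derivation:
After 1 (month_end (apply 1% monthly interest)): balance=$101.00 total_interest=$1.00
After 2 (month_end (apply 1% monthly interest)): balance=$102.01 total_interest=$2.01
After 3 (month_end (apply 1% monthly interest)): balance=$103.03 total_interest=$3.03
After 4 (deposit($200)): balance=$303.03 total_interest=$3.03
After 5 (year_end (apply 5% annual interest)): balance=$318.18 total_interest=$18.18
After 6 (withdraw($200)): balance=$118.18 total_interest=$18.18
After 7 (withdraw($100)): balance=$18.18 total_interest=$18.18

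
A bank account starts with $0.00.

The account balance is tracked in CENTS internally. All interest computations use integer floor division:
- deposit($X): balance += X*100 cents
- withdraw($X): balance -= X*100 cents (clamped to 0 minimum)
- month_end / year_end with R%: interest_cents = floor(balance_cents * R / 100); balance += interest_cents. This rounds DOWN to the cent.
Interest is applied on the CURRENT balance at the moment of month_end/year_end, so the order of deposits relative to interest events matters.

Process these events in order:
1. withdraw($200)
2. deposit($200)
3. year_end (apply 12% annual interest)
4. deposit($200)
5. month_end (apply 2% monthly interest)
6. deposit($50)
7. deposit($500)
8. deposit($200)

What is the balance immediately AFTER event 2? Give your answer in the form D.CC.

After 1 (withdraw($200)): balance=$0.00 total_interest=$0.00
After 2 (deposit($200)): balance=$200.00 total_interest=$0.00

Answer: 200.00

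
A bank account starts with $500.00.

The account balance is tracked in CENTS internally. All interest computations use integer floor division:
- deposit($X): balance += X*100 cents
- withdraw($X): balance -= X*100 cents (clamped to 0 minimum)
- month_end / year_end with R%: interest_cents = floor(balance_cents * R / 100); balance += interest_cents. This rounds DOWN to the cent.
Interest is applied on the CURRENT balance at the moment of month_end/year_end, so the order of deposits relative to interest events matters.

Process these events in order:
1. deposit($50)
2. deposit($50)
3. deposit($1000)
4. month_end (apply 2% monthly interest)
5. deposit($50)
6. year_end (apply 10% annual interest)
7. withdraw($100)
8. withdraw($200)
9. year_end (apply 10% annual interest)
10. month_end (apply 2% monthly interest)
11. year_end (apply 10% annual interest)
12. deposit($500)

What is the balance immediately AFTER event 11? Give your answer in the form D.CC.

Answer: 1913.25

Derivation:
After 1 (deposit($50)): balance=$550.00 total_interest=$0.00
After 2 (deposit($50)): balance=$600.00 total_interest=$0.00
After 3 (deposit($1000)): balance=$1600.00 total_interest=$0.00
After 4 (month_end (apply 2% monthly interest)): balance=$1632.00 total_interest=$32.00
After 5 (deposit($50)): balance=$1682.00 total_interest=$32.00
After 6 (year_end (apply 10% annual interest)): balance=$1850.20 total_interest=$200.20
After 7 (withdraw($100)): balance=$1750.20 total_interest=$200.20
After 8 (withdraw($200)): balance=$1550.20 total_interest=$200.20
After 9 (year_end (apply 10% annual interest)): balance=$1705.22 total_interest=$355.22
After 10 (month_end (apply 2% monthly interest)): balance=$1739.32 total_interest=$389.32
After 11 (year_end (apply 10% annual interest)): balance=$1913.25 total_interest=$563.25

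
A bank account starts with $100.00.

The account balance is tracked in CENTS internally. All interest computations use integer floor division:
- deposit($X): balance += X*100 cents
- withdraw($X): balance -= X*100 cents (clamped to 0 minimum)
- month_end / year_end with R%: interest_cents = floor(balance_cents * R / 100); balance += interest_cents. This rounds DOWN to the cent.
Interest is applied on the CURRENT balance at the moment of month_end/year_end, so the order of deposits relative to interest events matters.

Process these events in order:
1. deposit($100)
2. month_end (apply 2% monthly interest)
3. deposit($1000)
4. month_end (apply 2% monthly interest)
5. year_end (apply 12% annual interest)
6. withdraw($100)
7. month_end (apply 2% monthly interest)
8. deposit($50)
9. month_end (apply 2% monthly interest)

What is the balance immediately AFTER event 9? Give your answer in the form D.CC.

After 1 (deposit($100)): balance=$200.00 total_interest=$0.00
After 2 (month_end (apply 2% monthly interest)): balance=$204.00 total_interest=$4.00
After 3 (deposit($1000)): balance=$1204.00 total_interest=$4.00
After 4 (month_end (apply 2% monthly interest)): balance=$1228.08 total_interest=$28.08
After 5 (year_end (apply 12% annual interest)): balance=$1375.44 total_interest=$175.44
After 6 (withdraw($100)): balance=$1275.44 total_interest=$175.44
After 7 (month_end (apply 2% monthly interest)): balance=$1300.94 total_interest=$200.94
After 8 (deposit($50)): balance=$1350.94 total_interest=$200.94
After 9 (month_end (apply 2% monthly interest)): balance=$1377.95 total_interest=$227.95

Answer: 1377.95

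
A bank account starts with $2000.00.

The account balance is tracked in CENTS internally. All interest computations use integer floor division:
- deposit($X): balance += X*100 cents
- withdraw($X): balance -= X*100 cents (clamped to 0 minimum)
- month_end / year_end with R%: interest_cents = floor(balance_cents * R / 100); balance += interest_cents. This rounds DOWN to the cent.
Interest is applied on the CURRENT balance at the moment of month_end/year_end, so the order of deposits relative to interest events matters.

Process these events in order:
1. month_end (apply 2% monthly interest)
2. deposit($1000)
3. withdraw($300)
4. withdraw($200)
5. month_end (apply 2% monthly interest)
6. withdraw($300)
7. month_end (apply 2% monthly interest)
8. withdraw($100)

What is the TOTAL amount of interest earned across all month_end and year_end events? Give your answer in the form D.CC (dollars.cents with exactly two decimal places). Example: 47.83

After 1 (month_end (apply 2% monthly interest)): balance=$2040.00 total_interest=$40.00
After 2 (deposit($1000)): balance=$3040.00 total_interest=$40.00
After 3 (withdraw($300)): balance=$2740.00 total_interest=$40.00
After 4 (withdraw($200)): balance=$2540.00 total_interest=$40.00
After 5 (month_end (apply 2% monthly interest)): balance=$2590.80 total_interest=$90.80
After 6 (withdraw($300)): balance=$2290.80 total_interest=$90.80
After 7 (month_end (apply 2% monthly interest)): balance=$2336.61 total_interest=$136.61
After 8 (withdraw($100)): balance=$2236.61 total_interest=$136.61

Answer: 136.61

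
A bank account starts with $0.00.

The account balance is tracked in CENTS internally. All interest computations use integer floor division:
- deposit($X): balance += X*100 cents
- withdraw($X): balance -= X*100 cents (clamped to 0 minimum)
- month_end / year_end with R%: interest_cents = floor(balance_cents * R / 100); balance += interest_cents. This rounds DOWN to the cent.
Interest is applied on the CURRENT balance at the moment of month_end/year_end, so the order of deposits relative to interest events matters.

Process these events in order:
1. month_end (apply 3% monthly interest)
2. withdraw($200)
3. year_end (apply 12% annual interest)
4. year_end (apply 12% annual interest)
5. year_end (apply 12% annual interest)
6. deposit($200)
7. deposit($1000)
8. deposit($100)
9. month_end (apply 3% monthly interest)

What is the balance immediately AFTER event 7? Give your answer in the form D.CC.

Answer: 1200.00

Derivation:
After 1 (month_end (apply 3% monthly interest)): balance=$0.00 total_interest=$0.00
After 2 (withdraw($200)): balance=$0.00 total_interest=$0.00
After 3 (year_end (apply 12% annual interest)): balance=$0.00 total_interest=$0.00
After 4 (year_end (apply 12% annual interest)): balance=$0.00 total_interest=$0.00
After 5 (year_end (apply 12% annual interest)): balance=$0.00 total_interest=$0.00
After 6 (deposit($200)): balance=$200.00 total_interest=$0.00
After 7 (deposit($1000)): balance=$1200.00 total_interest=$0.00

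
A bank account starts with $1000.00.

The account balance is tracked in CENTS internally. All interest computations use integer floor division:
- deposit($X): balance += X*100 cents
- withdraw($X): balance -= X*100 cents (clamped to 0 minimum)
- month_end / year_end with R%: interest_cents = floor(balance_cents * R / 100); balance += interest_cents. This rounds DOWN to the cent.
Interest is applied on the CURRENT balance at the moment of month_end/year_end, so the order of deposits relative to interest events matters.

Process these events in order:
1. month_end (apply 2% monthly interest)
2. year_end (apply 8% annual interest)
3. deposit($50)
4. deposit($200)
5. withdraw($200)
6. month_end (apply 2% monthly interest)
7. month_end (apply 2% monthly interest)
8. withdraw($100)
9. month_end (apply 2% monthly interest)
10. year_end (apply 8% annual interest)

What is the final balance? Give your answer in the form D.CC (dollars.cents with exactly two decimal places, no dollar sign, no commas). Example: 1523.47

Answer: 1209.68

Derivation:
After 1 (month_end (apply 2% monthly interest)): balance=$1020.00 total_interest=$20.00
After 2 (year_end (apply 8% annual interest)): balance=$1101.60 total_interest=$101.60
After 3 (deposit($50)): balance=$1151.60 total_interest=$101.60
After 4 (deposit($200)): balance=$1351.60 total_interest=$101.60
After 5 (withdraw($200)): balance=$1151.60 total_interest=$101.60
After 6 (month_end (apply 2% monthly interest)): balance=$1174.63 total_interest=$124.63
After 7 (month_end (apply 2% monthly interest)): balance=$1198.12 total_interest=$148.12
After 8 (withdraw($100)): balance=$1098.12 total_interest=$148.12
After 9 (month_end (apply 2% monthly interest)): balance=$1120.08 total_interest=$170.08
After 10 (year_end (apply 8% annual interest)): balance=$1209.68 total_interest=$259.68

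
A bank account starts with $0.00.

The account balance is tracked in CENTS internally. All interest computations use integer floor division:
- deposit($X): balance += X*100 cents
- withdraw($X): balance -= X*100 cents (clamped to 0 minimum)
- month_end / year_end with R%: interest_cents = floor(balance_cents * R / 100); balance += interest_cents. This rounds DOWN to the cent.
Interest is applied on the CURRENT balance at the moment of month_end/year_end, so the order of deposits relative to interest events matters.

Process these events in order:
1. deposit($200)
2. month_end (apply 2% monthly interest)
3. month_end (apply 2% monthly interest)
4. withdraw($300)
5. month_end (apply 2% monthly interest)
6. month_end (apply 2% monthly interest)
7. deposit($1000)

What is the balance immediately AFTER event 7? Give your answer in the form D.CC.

After 1 (deposit($200)): balance=$200.00 total_interest=$0.00
After 2 (month_end (apply 2% monthly interest)): balance=$204.00 total_interest=$4.00
After 3 (month_end (apply 2% monthly interest)): balance=$208.08 total_interest=$8.08
After 4 (withdraw($300)): balance=$0.00 total_interest=$8.08
After 5 (month_end (apply 2% monthly interest)): balance=$0.00 total_interest=$8.08
After 6 (month_end (apply 2% monthly interest)): balance=$0.00 total_interest=$8.08
After 7 (deposit($1000)): balance=$1000.00 total_interest=$8.08

Answer: 1000.00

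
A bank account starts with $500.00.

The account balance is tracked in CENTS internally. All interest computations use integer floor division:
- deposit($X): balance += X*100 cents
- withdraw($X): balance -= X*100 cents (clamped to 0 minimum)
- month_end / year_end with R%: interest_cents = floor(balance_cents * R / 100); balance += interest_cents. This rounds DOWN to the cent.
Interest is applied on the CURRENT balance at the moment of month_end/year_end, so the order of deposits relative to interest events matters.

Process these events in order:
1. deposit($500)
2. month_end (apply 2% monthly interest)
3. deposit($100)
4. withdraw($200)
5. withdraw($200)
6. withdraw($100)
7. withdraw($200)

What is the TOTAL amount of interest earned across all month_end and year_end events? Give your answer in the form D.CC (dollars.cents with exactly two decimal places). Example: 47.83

After 1 (deposit($500)): balance=$1000.00 total_interest=$0.00
After 2 (month_end (apply 2% monthly interest)): balance=$1020.00 total_interest=$20.00
After 3 (deposit($100)): balance=$1120.00 total_interest=$20.00
After 4 (withdraw($200)): balance=$920.00 total_interest=$20.00
After 5 (withdraw($200)): balance=$720.00 total_interest=$20.00
After 6 (withdraw($100)): balance=$620.00 total_interest=$20.00
After 7 (withdraw($200)): balance=$420.00 total_interest=$20.00

Answer: 20.00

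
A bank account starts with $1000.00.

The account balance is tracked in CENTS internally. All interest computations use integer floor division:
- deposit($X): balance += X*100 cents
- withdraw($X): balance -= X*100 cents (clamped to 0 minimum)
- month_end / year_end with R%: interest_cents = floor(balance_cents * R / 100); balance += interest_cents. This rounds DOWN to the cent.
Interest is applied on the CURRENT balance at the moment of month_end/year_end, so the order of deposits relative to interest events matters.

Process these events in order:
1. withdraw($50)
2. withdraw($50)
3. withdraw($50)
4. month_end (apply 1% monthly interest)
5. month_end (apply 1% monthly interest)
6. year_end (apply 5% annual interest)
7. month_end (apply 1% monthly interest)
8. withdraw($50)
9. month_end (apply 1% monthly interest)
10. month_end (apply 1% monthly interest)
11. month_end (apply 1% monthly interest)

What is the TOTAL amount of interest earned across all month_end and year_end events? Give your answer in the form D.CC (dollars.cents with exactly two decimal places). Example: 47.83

Answer: 95.87

Derivation:
After 1 (withdraw($50)): balance=$950.00 total_interest=$0.00
After 2 (withdraw($50)): balance=$900.00 total_interest=$0.00
After 3 (withdraw($50)): balance=$850.00 total_interest=$0.00
After 4 (month_end (apply 1% monthly interest)): balance=$858.50 total_interest=$8.50
After 5 (month_end (apply 1% monthly interest)): balance=$867.08 total_interest=$17.08
After 6 (year_end (apply 5% annual interest)): balance=$910.43 total_interest=$60.43
After 7 (month_end (apply 1% monthly interest)): balance=$919.53 total_interest=$69.53
After 8 (withdraw($50)): balance=$869.53 total_interest=$69.53
After 9 (month_end (apply 1% monthly interest)): balance=$878.22 total_interest=$78.22
After 10 (month_end (apply 1% monthly interest)): balance=$887.00 total_interest=$87.00
After 11 (month_end (apply 1% monthly interest)): balance=$895.87 total_interest=$95.87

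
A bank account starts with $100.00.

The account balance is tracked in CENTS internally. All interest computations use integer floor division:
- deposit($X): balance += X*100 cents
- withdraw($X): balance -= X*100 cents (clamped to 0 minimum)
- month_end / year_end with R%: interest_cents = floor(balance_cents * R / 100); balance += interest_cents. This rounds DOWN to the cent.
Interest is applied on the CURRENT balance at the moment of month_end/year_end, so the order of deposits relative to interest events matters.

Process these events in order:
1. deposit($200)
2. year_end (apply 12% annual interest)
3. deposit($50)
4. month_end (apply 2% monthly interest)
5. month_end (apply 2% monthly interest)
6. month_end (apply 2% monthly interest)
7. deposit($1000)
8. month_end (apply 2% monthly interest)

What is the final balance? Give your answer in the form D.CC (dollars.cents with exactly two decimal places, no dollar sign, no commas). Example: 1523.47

Answer: 1437.81

Derivation:
After 1 (deposit($200)): balance=$300.00 total_interest=$0.00
After 2 (year_end (apply 12% annual interest)): balance=$336.00 total_interest=$36.00
After 3 (deposit($50)): balance=$386.00 total_interest=$36.00
After 4 (month_end (apply 2% monthly interest)): balance=$393.72 total_interest=$43.72
After 5 (month_end (apply 2% monthly interest)): balance=$401.59 total_interest=$51.59
After 6 (month_end (apply 2% monthly interest)): balance=$409.62 total_interest=$59.62
After 7 (deposit($1000)): balance=$1409.62 total_interest=$59.62
After 8 (month_end (apply 2% monthly interest)): balance=$1437.81 total_interest=$87.81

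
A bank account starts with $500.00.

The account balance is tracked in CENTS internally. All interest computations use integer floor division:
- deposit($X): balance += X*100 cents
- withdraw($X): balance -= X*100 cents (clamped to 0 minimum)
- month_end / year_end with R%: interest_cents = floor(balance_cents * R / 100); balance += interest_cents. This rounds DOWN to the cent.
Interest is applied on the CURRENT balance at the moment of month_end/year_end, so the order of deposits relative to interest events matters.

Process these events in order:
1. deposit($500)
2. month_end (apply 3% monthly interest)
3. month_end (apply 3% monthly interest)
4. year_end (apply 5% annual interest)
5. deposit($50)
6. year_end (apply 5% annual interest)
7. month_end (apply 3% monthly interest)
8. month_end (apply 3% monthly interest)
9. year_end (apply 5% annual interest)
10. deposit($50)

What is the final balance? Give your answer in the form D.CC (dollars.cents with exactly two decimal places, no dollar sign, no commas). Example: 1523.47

After 1 (deposit($500)): balance=$1000.00 total_interest=$0.00
After 2 (month_end (apply 3% monthly interest)): balance=$1030.00 total_interest=$30.00
After 3 (month_end (apply 3% monthly interest)): balance=$1060.90 total_interest=$60.90
After 4 (year_end (apply 5% annual interest)): balance=$1113.94 total_interest=$113.94
After 5 (deposit($50)): balance=$1163.94 total_interest=$113.94
After 6 (year_end (apply 5% annual interest)): balance=$1222.13 total_interest=$172.13
After 7 (month_end (apply 3% monthly interest)): balance=$1258.79 total_interest=$208.79
After 8 (month_end (apply 3% monthly interest)): balance=$1296.55 total_interest=$246.55
After 9 (year_end (apply 5% annual interest)): balance=$1361.37 total_interest=$311.37
After 10 (deposit($50)): balance=$1411.37 total_interest=$311.37

Answer: 1411.37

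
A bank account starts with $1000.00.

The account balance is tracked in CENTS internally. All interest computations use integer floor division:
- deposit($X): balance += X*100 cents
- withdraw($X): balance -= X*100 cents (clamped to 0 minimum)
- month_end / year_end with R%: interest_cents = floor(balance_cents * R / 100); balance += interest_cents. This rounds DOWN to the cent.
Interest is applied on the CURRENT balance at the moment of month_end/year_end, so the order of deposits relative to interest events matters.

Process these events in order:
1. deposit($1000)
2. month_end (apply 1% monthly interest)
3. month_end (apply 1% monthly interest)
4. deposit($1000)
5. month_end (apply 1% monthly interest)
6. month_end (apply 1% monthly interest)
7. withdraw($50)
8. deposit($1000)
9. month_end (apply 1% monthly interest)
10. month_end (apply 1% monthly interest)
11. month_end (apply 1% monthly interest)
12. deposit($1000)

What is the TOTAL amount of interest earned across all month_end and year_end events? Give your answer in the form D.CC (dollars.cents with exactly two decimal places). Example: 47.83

Answer: 224.04

Derivation:
After 1 (deposit($1000)): balance=$2000.00 total_interest=$0.00
After 2 (month_end (apply 1% monthly interest)): balance=$2020.00 total_interest=$20.00
After 3 (month_end (apply 1% monthly interest)): balance=$2040.20 total_interest=$40.20
After 4 (deposit($1000)): balance=$3040.20 total_interest=$40.20
After 5 (month_end (apply 1% monthly interest)): balance=$3070.60 total_interest=$70.60
After 6 (month_end (apply 1% monthly interest)): balance=$3101.30 total_interest=$101.30
After 7 (withdraw($50)): balance=$3051.30 total_interest=$101.30
After 8 (deposit($1000)): balance=$4051.30 total_interest=$101.30
After 9 (month_end (apply 1% monthly interest)): balance=$4091.81 total_interest=$141.81
After 10 (month_end (apply 1% monthly interest)): balance=$4132.72 total_interest=$182.72
After 11 (month_end (apply 1% monthly interest)): balance=$4174.04 total_interest=$224.04
After 12 (deposit($1000)): balance=$5174.04 total_interest=$224.04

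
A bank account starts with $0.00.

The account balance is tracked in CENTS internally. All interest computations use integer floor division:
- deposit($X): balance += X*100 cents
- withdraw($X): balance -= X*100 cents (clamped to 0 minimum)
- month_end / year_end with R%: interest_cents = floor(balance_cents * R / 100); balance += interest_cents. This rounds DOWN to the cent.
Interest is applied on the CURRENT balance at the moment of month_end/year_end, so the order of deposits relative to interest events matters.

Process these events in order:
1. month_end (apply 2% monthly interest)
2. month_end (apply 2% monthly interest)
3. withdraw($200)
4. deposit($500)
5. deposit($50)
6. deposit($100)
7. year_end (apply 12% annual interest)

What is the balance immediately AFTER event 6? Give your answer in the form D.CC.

Answer: 650.00

Derivation:
After 1 (month_end (apply 2% monthly interest)): balance=$0.00 total_interest=$0.00
After 2 (month_end (apply 2% monthly interest)): balance=$0.00 total_interest=$0.00
After 3 (withdraw($200)): balance=$0.00 total_interest=$0.00
After 4 (deposit($500)): balance=$500.00 total_interest=$0.00
After 5 (deposit($50)): balance=$550.00 total_interest=$0.00
After 6 (deposit($100)): balance=$650.00 total_interest=$0.00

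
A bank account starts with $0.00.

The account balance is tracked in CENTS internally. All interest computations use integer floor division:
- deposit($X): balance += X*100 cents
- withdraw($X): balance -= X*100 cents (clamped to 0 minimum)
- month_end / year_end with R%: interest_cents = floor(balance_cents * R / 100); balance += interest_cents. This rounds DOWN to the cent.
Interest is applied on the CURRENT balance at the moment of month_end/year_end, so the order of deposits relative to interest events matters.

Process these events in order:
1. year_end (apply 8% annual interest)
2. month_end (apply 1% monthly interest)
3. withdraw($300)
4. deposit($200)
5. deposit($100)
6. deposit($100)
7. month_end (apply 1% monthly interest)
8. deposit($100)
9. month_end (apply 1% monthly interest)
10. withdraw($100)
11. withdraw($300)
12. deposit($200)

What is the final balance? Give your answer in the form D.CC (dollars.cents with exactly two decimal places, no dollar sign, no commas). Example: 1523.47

Answer: 309.04

Derivation:
After 1 (year_end (apply 8% annual interest)): balance=$0.00 total_interest=$0.00
After 2 (month_end (apply 1% monthly interest)): balance=$0.00 total_interest=$0.00
After 3 (withdraw($300)): balance=$0.00 total_interest=$0.00
After 4 (deposit($200)): balance=$200.00 total_interest=$0.00
After 5 (deposit($100)): balance=$300.00 total_interest=$0.00
After 6 (deposit($100)): balance=$400.00 total_interest=$0.00
After 7 (month_end (apply 1% monthly interest)): balance=$404.00 total_interest=$4.00
After 8 (deposit($100)): balance=$504.00 total_interest=$4.00
After 9 (month_end (apply 1% monthly interest)): balance=$509.04 total_interest=$9.04
After 10 (withdraw($100)): balance=$409.04 total_interest=$9.04
After 11 (withdraw($300)): balance=$109.04 total_interest=$9.04
After 12 (deposit($200)): balance=$309.04 total_interest=$9.04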